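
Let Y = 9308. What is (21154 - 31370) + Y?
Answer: -908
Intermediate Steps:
(21154 - 31370) + Y = (21154 - 31370) + 9308 = -10216 + 9308 = -908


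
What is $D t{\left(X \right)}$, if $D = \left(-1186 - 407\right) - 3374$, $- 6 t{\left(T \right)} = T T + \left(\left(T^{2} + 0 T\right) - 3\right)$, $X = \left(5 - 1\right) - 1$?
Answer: $\frac{24835}{2} \approx 12418.0$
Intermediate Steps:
$X = 3$ ($X = 4 - 1 = 3$)
$t{\left(T \right)} = \frac{1}{2} - \frac{T^{2}}{3}$ ($t{\left(T \right)} = - \frac{T T + \left(\left(T^{2} + 0 T\right) - 3\right)}{6} = - \frac{T^{2} + \left(\left(T^{2} + 0\right) - 3\right)}{6} = - \frac{T^{2} + \left(T^{2} - 3\right)}{6} = - \frac{T^{2} + \left(-3 + T^{2}\right)}{6} = - \frac{-3 + 2 T^{2}}{6} = \frac{1}{2} - \frac{T^{2}}{3}$)
$D = -4967$ ($D = -1593 - 3374 = -4967$)
$D t{\left(X \right)} = - 4967 \left(\frac{1}{2} - \frac{3^{2}}{3}\right) = - 4967 \left(\frac{1}{2} - 3\right) = \left(-4967\right) \left(- \frac{5}{2}\right) = \frac{24835}{2}$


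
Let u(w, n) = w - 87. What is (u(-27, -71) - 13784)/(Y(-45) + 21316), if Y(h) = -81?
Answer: -13898/21235 ≈ -0.65449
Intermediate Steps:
u(w, n) = -87 + w
(u(-27, -71) - 13784)/(Y(-45) + 21316) = ((-87 - 27) - 13784)/(-81 + 21316) = (-114 - 13784)/21235 = -13898*1/21235 = -13898/21235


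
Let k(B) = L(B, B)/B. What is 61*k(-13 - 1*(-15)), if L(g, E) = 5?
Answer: 305/2 ≈ 152.50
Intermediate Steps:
k(B) = 5/B
61*k(-13 - 1*(-15)) = 61*(5/(-13 - 1*(-15))) = 61*(5/(-13 + 15)) = 61*(5/2) = 305/2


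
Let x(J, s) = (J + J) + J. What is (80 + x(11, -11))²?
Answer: 12769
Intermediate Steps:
x(J, s) = 3*J (x(J, s) = 2*J + J = 3*J)
(80 + x(11, -11))² = (80 + 3*11)² = (80 + 33)² = 113² = 12769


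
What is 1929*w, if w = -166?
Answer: -320214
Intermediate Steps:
1929*w = 1929*(-166) = -320214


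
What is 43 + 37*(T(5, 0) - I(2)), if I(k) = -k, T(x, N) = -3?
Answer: 6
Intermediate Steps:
43 + 37*(T(5, 0) - I(2)) = 43 + 37*(-3 - (-1)*2) = 43 + 37*(-3 - 1*(-2)) = 43 + 37*(-3 + 2) = 43 + 37*(-1) = 43 - 37 = 6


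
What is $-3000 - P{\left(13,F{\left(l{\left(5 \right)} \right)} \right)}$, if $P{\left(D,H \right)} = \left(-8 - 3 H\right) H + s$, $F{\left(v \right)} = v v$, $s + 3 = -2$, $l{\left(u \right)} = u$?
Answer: $-920$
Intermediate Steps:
$s = -5$ ($s = -3 - 2 = -5$)
$F{\left(v \right)} = v^{2}$
$P{\left(D,H \right)} = -5 + H \left(-8 - 3 H\right)$ ($P{\left(D,H \right)} = \left(-8 - 3 H\right) H - 5 = H \left(-8 - 3 H\right) - 5 = -5 + H \left(-8 - 3 H\right)$)
$-3000 - P{\left(13,F{\left(l{\left(5 \right)} \right)} \right)} = -3000 - \left(-5 - 8 \cdot 5^{2} - 3 \left(5^{2}\right)^{2}\right) = -3000 - \left(-5 - 200 - 3 \cdot 25^{2}\right) = -3000 - \left(-5 - 200 - 1875\right) = -3000 - -2080 = -3000 + 2080 = -920$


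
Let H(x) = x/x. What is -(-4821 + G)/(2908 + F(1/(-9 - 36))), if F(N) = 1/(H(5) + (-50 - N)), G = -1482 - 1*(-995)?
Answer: 11698832/6409187 ≈ 1.8253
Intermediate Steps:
H(x) = 1
G = -487 (G = -1482 + 995 = -487)
F(N) = 1/(-49 - N) (F(N) = 1/(1 + (-50 - N)) = 1/(-49 - N))
-(-4821 + G)/(2908 + F(1/(-9 - 36))) = -(-4821 - 487)/(2908 - 1/(49 + 1/(-9 - 36))) = -(-5308)/(2908 - 1/(49 + 1/(-45))) = -(-5308)/(2908 - 1/(49 - 1/45)) = -(-5308)/(2908 - 1/2204/45) = -(-5308)/(2908 - 1*45/2204) = -(-5308)/(2908 - 45/2204) = -(-5308)/6409187/2204 = -(-5308)*2204/6409187 = -1*(-11698832/6409187) = 11698832/6409187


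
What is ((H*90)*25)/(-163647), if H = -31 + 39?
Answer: -2000/18183 ≈ -0.10999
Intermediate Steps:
H = 8
((H*90)*25)/(-163647) = ((8*90)*25)/(-163647) = (720*25)*(-1/163647) = 18000*(-1/163647) = -2000/18183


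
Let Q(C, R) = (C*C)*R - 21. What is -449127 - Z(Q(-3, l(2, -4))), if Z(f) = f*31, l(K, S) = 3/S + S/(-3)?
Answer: -1794555/4 ≈ -4.4864e+5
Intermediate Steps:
l(K, S) = 3/S - S/3 (l(K, S) = 3/S + S*(-⅓) = 3/S - S/3)
Q(C, R) = -21 + R*C² (Q(C, R) = C²*R - 21 = R*C² - 21 = -21 + R*C²)
Z(f) = 31*f
-449127 - Z(Q(-3, l(2, -4))) = -449127 - 31*(-21 + (3/(-4) - ⅓*(-4))*(-3)²) = -449127 - 31*(-21 + (3*(-¼) + 4/3)*9) = -449127 - 31*(-21 + (-¾ + 4/3)*9) = -449127 - 31*(-21 + (7/12)*9) = -449127 - 31*(-21 + 21/4) = -449127 - 31*(-63)/4 = -449127 - 1*(-1953/4) = -449127 + 1953/4 = -1794555/4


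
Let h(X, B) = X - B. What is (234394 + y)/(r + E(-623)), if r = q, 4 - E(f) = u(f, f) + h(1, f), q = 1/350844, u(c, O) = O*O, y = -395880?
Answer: 56656394184/136390254155 ≈ 0.41540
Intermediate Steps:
u(c, O) = O²
q = 1/350844 ≈ 2.8503e-6
E(f) = 3 + f - f² (E(f) = 4 - (f² + (1 - f)) = 4 - (1 + f² - f) = 4 + (-1 + f - f²) = 3 + f - f²)
r = 1/350844 ≈ 2.8503e-6
(234394 + y)/(r + E(-623)) = (234394 - 395880)/(1/350844 + (3 - 623 - 1*(-623)²)) = -161486/(1/350844 + (3 - 623 - 1*388129)) = -161486/(1/350844 + (3 - 623 - 388129)) = -161486/(1/350844 - 388749) = -161486/(-136390254155/350844) = -161486*(-350844/136390254155) = 56656394184/136390254155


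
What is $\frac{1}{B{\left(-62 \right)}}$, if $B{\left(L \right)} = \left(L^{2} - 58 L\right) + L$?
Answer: $\frac{1}{7378} \approx 0.00013554$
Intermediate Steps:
$B{\left(L \right)} = L^{2} - 57 L$
$\frac{1}{B{\left(-62 \right)}} = \frac{1}{\left(-62\right) \left(-57 - 62\right)} = \frac{1}{\left(-62\right) \left(-119\right)} = \frac{1}{7378}$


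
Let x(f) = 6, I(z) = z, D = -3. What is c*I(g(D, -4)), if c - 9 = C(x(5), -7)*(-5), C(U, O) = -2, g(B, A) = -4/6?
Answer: -38/3 ≈ -12.667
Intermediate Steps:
g(B, A) = -2/3 (g(B, A) = -4*1/6 = -2/3)
c = 19 (c = 9 - 2*(-5) = 9 + 10 = 19)
c*I(g(D, -4)) = 19*(-2/3) = -38/3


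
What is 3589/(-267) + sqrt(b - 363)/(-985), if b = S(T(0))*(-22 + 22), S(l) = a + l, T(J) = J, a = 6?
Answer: -3589/267 - 11*I*sqrt(3)/985 ≈ -13.442 - 0.019343*I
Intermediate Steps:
S(l) = 6 + l
b = 0 (b = (6 + 0)*(-22 + 22) = 6*0 = 0)
3589/(-267) + sqrt(b - 363)/(-985) = 3589/(-267) + sqrt(0 - 363)/(-985) = 3589*(-1/267) + sqrt(-363)*(-1/985) = -3589/267 + (11*I*sqrt(3))*(-1/985) = -3589/267 - 11*I*sqrt(3)/985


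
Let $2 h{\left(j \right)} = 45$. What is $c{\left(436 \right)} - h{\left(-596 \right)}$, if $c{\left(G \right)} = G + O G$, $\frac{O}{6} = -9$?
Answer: $- \frac{46261}{2} \approx -23131.0$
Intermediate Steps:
$O = -54$ ($O = 6 \left(-9\right) = -54$)
$h{\left(j \right)} = \frac{45}{2}$ ($h{\left(j \right)} = \frac{1}{2} \cdot 45 = \frac{45}{2}$)
$c{\left(G \right)} = - 53 G$ ($c{\left(G \right)} = G - 54 G = - 53 G$)
$c{\left(436 \right)} - h{\left(-596 \right)} = \left(-53\right) 436 - \frac{45}{2} = -23108 - \frac{45}{2} = - \frac{46261}{2}$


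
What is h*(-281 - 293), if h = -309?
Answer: 177366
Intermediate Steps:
h*(-281 - 293) = -309*(-281 - 293) = -309*(-574) = 177366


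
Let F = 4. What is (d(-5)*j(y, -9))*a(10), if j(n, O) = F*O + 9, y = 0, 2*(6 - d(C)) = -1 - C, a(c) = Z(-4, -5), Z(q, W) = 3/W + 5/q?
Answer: 999/5 ≈ 199.80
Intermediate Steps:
a(c) = -37/20 (a(c) = 3/(-5) + 5/(-4) = 3*(-⅕) + 5*(-¼) = -⅗ - 5/4 = -37/20)
d(C) = 13/2 + C/2 (d(C) = 6 - (-1 - C)/2 = 6 + (½ + C/2) = 13/2 + C/2)
j(n, O) = 9 + 4*O (j(n, O) = 4*O + 9 = 9 + 4*O)
(d(-5)*j(y, -9))*a(10) = ((13/2 + (½)*(-5))*(9 + 4*(-9)))*(-37/20) = ((13/2 - 5/2)*(9 - 36))*(-37/20) = (4*(-27))*(-37/20) = -108*(-37/20) = 999/5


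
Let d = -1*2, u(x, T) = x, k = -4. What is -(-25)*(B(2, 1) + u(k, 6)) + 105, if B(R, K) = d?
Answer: -45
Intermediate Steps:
d = -2
B(R, K) = -2
-(-25)*(B(2, 1) + u(k, 6)) + 105 = -(-25)*(-2 - 4) + 105 = -(-25)*(-6) + 105 = -25*6 + 105 = -150 + 105 = -45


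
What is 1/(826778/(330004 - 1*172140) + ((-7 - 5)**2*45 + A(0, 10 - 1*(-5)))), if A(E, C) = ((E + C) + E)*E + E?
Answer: 78932/511892749 ≈ 0.00015420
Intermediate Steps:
A(E, C) = E + E*(C + 2*E) (A(E, C) = ((C + E) + E)*E + E = (C + 2*E)*E + E = E*(C + 2*E) + E = E + E*(C + 2*E))
1/(826778/(330004 - 1*172140) + ((-7 - 5)**2*45 + A(0, 10 - 1*(-5)))) = 1/(826778/(330004 - 1*172140) + ((-7 - 5)**2*45 + 0*(1 + (10 - 1*(-5)) + 2*0))) = 1/(826778/(330004 - 172140) + ((-12)**2*45 + 0*(1 + (10 + 5) + 0))) = 1/(826778/157864 + (144*45 + 0*(1 + 15 + 0))) = 1/(826778*(1/157864) + (6480 + 0*16)) = 1/(413389/78932 + (6480 + 0)) = 1/(413389/78932 + 6480) = 1/(511892749/78932) = 78932/511892749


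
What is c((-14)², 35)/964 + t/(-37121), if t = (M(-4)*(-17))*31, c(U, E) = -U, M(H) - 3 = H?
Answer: -1945936/8946161 ≈ -0.21752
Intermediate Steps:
M(H) = 3 + H
t = 527 (t = ((3 - 4)*(-17))*31 = -1*(-17)*31 = 17*31 = 527)
c((-14)², 35)/964 + t/(-37121) = -1*(-14)²/964 + 527/(-37121) = -1*196*(1/964) + 527*(-1/37121) = -196*1/964 - 527/37121 = -49/241 - 527/37121 = -1945936/8946161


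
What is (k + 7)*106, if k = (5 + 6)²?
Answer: 13568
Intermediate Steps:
k = 121 (k = 11² = 121)
(k + 7)*106 = (121 + 7)*106 = 128*106 = 13568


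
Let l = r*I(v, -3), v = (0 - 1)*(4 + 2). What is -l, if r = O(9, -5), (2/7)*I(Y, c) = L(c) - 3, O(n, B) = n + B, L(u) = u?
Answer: 84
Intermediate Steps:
O(n, B) = B + n
v = -6 (v = -1*6 = -6)
I(Y, c) = -21/2 + 7*c/2 (I(Y, c) = 7*(c - 3)/2 = 7*(-3 + c)/2 = -21/2 + 7*c/2)
r = 4 (r = -5 + 9 = 4)
l = -84 (l = 4*(-21/2 + (7/2)*(-3)) = 4*(-21/2 - 21/2) = 4*(-21) = -84)
-l = -1*(-84) = 84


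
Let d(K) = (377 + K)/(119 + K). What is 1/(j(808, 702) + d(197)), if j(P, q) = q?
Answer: 158/111203 ≈ 0.0014208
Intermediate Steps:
d(K) = (377 + K)/(119 + K)
1/(j(808, 702) + d(197)) = 1/(702 + (377 + 197)/(119 + 197)) = 1/(702 + 574/316) = 1/(702 + (1/316)*574) = 1/(702 + 287/158) = 1/(111203/158) = 158/111203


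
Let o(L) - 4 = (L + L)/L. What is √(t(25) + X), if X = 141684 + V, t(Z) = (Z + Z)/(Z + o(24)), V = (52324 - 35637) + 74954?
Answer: 25*√358763/31 ≈ 483.04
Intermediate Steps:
o(L) = 6 (o(L) = 4 + (L + L)/L = 4 + (2*L)/L = 4 + 2 = 6)
V = 91641 (V = 16687 + 74954 = 91641)
t(Z) = 2*Z/(6 + Z) (t(Z) = (Z + Z)/(Z + 6) = (2*Z)/(6 + Z) = 2*Z/(6 + Z))
X = 233325 (X = 141684 + 91641 = 233325)
√(t(25) + X) = √(2*25/(6 + 25) + 233325) = √(2*25/31 + 233325) = √(2*25*(1/31) + 233325) = √(50/31 + 233325) = √(7233125/31) = 25*√358763/31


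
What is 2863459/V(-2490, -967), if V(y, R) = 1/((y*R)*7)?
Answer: 48263057387790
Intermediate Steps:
V(y, R) = 1/(7*R*y) (V(y, R) = 1/((R*y)*7) = 1/(7*R*y))
2863459/V(-2490, -967) = 2863459/(((⅐)/(-967*(-2490)))) = 2863459/(((⅐)*(-1/967)*(-1/2490))) = 2863459/(1/16854810) = 2863459*16854810 = 48263057387790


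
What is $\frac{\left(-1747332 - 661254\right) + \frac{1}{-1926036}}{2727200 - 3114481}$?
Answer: $\frac{4639023345097}{745917148116} \approx 6.2192$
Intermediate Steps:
$\frac{\left(-1747332 - 661254\right) + \frac{1}{-1926036}}{2727200 - 3114481} = \frac{\left(-1747332 - 661254\right) - \frac{1}{1926036}}{-387281} = \left(-2408586 - \frac{1}{1926036}\right) \left(- \frac{1}{387281}\right) = \left(- \frac{4639023345097}{1926036}\right) \left(- \frac{1}{387281}\right) = \frac{4639023345097}{745917148116}$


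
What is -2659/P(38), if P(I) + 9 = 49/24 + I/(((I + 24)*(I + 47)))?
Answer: 168155160/439589 ≈ 382.53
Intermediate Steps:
P(I) = -167/24 + I/((24 + I)*(47 + I)) (P(I) = -9 + (49/24 + I/(((I + 24)*(I + 47)))) = -9 + (49*(1/24) + I/(((24 + I)*(47 + I)))) = -9 + (49/24 + I*(1/((24 + I)*(47 + I)))) = -9 + (49/24 + I/((24 + I)*(47 + I))) = -167/24 + I/((24 + I)*(47 + I)))
-2659/P(38) = -2659*24*(1128 + 38**2 + 71*38)/(-188376 - 11833*38 - 167*38**2) = -2659*24*(1128 + 1444 + 2698)/(-188376 - 449654 - 167*1444) = -2659*126480/(-188376 - 449654 - 241148) = -2659/((1/24)*(1/5270)*(-879178)) = -2659/(-439589/63240) = -2659*(-63240/439589) = 168155160/439589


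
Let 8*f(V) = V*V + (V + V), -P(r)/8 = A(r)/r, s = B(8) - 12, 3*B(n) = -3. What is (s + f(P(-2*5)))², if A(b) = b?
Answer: 49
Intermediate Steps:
B(n) = -1 (B(n) = (⅓)*(-3) = -1)
s = -13 (s = -1 - 12 = -13)
P(r) = -8 (P(r) = -8*r/r = -8*1 = -8)
f(V) = V/4 + V²/8 (f(V) = (V*V + (V + V))/8 = (V² + 2*V)/8 = V/4 + V²/8)
(s + f(P(-2*5)))² = (-13 + (⅛)*(-8)*(2 - 8))² = (-13 + (⅛)*(-8)*(-6))² = (-13 + 6)² = (-7)² = 49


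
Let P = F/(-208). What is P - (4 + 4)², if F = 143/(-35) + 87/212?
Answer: -98747769/1543360 ≈ -63.982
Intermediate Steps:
F = -27271/7420 (F = 143*(-1/35) + 87*(1/212) = -143/35 + 87/212 = -27271/7420 ≈ -3.6753)
P = 27271/1543360 (P = -27271/7420/(-208) = -27271/7420*(-1/208) = 27271/1543360 ≈ 0.017670)
P - (4 + 4)² = 27271/1543360 - (4 + 4)² = 27271/1543360 - 1*8² = 27271/1543360 - 1*64 = 27271/1543360 - 64 = -98747769/1543360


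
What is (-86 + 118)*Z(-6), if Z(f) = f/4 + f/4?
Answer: -96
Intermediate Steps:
Z(f) = f/2 (Z(f) = f*(¼) + f*(¼) = f/4 + f/4 = f/2)
(-86 + 118)*Z(-6) = (-86 + 118)*((½)*(-6)) = 32*(-3) = -96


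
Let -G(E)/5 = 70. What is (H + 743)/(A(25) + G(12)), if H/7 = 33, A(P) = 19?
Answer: -974/331 ≈ -2.9426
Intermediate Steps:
G(E) = -350 (G(E) = -5*70 = -350)
H = 231 (H = 7*33 = 231)
(H + 743)/(A(25) + G(12)) = (231 + 743)/(19 - 350) = 974/(-331) = 974*(-1/331) = -974/331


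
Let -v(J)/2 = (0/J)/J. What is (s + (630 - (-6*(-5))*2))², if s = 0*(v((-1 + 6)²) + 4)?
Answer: 324900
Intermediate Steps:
v(J) = 0 (v(J) = -2*0/J/J = -0/J = -2*0 = 0)
s = 0 (s = 0*(0 + 4) = 0*4 = 0)
(s + (630 - (-6*(-5))*2))² = (0 + (630 - (-6*(-5))*2))² = (0 + (630 - 30*2))² = (0 + (630 - 1*60))² = (0 + (630 - 60))² = (0 + 570)² = 570² = 324900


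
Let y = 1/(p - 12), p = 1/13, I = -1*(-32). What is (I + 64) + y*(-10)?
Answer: 3002/31 ≈ 96.839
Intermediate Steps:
I = 32
p = 1/13 ≈ 0.076923
y = -13/155 (y = 1/(1/13 - 12) = 1/(-155/13) = -13/155 ≈ -0.083871)
(I + 64) + y*(-10) = (32 + 64) - 13/155*(-10) = 96 + 26/31 = 3002/31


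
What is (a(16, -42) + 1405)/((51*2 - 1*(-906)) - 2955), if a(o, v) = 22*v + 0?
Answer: -481/1947 ≈ -0.24705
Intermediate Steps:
a(o, v) = 22*v
(a(16, -42) + 1405)/((51*2 - 1*(-906)) - 2955) = (22*(-42) + 1405)/((51*2 - 1*(-906)) - 2955) = (-924 + 1405)/((102 + 906) - 2955) = 481/(1008 - 2955) = 481/(-1947) = 481*(-1/1947) = -481/1947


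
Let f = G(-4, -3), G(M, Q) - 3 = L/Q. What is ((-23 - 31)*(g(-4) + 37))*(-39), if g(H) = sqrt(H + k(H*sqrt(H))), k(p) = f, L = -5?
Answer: 77922 + 702*sqrt(6) ≈ 79642.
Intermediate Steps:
G(M, Q) = 3 - 5/Q
f = 14/3 (f = 3 - 5/(-3) = 3 - 5*(-1/3) = 3 + 5/3 = 14/3 ≈ 4.6667)
k(p) = 14/3
g(H) = sqrt(14/3 + H) (g(H) = sqrt(H + 14/3) = sqrt(14/3 + H))
((-23 - 31)*(g(-4) + 37))*(-39) = ((-23 - 31)*(sqrt(42 + 9*(-4))/3 + 37))*(-39) = -54*(sqrt(42 - 36)/3 + 37)*(-39) = -54*(sqrt(6)/3 + 37)*(-39) = -54*(37 + sqrt(6)/3)*(-39) = (-1998 - 18*sqrt(6))*(-39) = 77922 + 702*sqrt(6)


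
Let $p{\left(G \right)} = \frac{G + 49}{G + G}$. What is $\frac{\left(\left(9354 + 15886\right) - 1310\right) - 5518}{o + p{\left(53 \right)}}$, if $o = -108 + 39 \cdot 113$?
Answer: $\frac{487918}{113949} \approx 4.2819$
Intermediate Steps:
$p{\left(G \right)} = \frac{49 + G}{2 G}$
$o = 4299$ ($o = -108 + 4407 = 4299$)
$\frac{\left(\left(9354 + 15886\right) - 1310\right) - 5518}{o + p{\left(53 \right)}} = \frac{\left(\left(9354 + 15886\right) - 1310\right) - 5518}{4299 + \frac{49 + 53}{2 \cdot 53}} = \frac{\left(25240 - 1310\right) - 5518}{4299 + \frac{1}{2} \cdot \frac{1}{53} \cdot 102} = \frac{23930 - 5518}{4299 + \frac{51}{53}} = \frac{18412}{\frac{227898}{53}} = 18412 \cdot \frac{53}{227898} = \frac{487918}{113949}$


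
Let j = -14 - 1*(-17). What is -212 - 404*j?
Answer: -1424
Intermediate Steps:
j = 3 (j = -14 + 17 = 3)
-212 - 404*j = -212 - 404*3 = -212 - 1212 = -1424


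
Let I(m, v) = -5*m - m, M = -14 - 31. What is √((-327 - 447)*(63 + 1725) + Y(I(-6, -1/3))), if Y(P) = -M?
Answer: 3*I*√153763 ≈ 1176.4*I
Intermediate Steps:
M = -45
I(m, v) = -6*m
Y(P) = 45 (Y(P) = -1*(-45) = 45)
√((-327 - 447)*(63 + 1725) + Y(I(-6, -1/3))) = √((-327 - 447)*(63 + 1725) + 45) = √(-774*1788 + 45) = √(-1383912 + 45) = √(-1383867) = 3*I*√153763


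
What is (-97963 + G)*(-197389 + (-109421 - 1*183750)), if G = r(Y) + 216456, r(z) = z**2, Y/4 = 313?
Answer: -827082688320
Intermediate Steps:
Y = 1252 (Y = 4*313 = 1252)
G = 1783960 (G = 1252**2 + 216456 = 1567504 + 216456 = 1783960)
(-97963 + G)*(-197389 + (-109421 - 1*183750)) = (-97963 + 1783960)*(-197389 + (-109421 - 1*183750)) = 1685997*(-197389 + (-109421 - 183750)) = 1685997*(-197389 - 293171) = 1685997*(-490560) = -827082688320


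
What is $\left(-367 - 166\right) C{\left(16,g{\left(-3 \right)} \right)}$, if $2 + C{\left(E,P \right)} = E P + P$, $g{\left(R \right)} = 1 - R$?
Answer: $-35178$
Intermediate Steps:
$C{\left(E,P \right)} = -2 + P + E P$ ($C{\left(E,P \right)} = -2 + \left(E P + P\right) = -2 + \left(P + E P\right) = -2 + P + E P$)
$\left(-367 - 166\right) C{\left(16,g{\left(-3 \right)} \right)} = \left(-367 - 166\right) \left(-2 + \left(1 - -3\right) + 16 \left(1 - -3\right)\right) = - 533 \left(-2 + \left(1 + 3\right) + 16 \left(1 + 3\right)\right) = - 533 \left(-2 + 4 + 16 \cdot 4\right) = - 533 \left(-2 + 4 + 64\right) = \left(-533\right) 66 = -35178$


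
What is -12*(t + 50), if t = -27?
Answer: -276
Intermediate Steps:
-12*(t + 50) = -12*(-27 + 50) = -12*23 = -276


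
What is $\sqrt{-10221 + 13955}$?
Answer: $\sqrt{3734} \approx 61.106$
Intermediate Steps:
$\sqrt{-10221 + 13955} = \sqrt{3734}$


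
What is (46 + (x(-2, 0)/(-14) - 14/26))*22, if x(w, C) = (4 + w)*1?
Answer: 90728/91 ≈ 997.01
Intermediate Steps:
x(w, C) = 4 + w
(46 + (x(-2, 0)/(-14) - 14/26))*22 = (46 + ((4 - 2)/(-14) - 14/26))*22 = (46 + (2*(-1/14) - 14*1/26))*22 = (46 + (-1/7 - 7/13))*22 = (46 - 62/91)*22 = (4124/91)*22 = 90728/91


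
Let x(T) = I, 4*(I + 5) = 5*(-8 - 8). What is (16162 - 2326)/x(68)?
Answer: -13836/25 ≈ -553.44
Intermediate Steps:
I = -25 (I = -5 + (5*(-8 - 8))/4 = -5 + (5*(-16))/4 = -5 + (1/4)*(-80) = -5 - 20 = -25)
x(T) = -25
(16162 - 2326)/x(68) = (16162 - 2326)/(-25) = 13836*(-1/25) = -13836/25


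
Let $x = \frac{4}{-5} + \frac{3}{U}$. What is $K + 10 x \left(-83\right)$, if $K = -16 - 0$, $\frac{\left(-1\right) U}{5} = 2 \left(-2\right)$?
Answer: $\frac{1047}{2} \approx 523.5$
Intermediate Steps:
$U = 20$ ($U = - 5 \cdot 2 \left(-2\right) = \left(-5\right) \left(-4\right) = 20$)
$K = -16$ ($K = -16 + 0 = -16$)
$x = - \frac{13}{20}$ ($x = \frac{4}{-5} + \frac{3}{20} = 4 \left(- \frac{1}{5}\right) + 3 \cdot \frac{1}{20} = - \frac{4}{5} + \frac{3}{20} = - \frac{13}{20} \approx -0.65$)
$K + 10 x \left(-83\right) = -16 + 10 \left(- \frac{13}{20}\right) \left(-83\right) = -16 - - \frac{1079}{2} = -16 + \frac{1079}{2} = \frac{1047}{2}$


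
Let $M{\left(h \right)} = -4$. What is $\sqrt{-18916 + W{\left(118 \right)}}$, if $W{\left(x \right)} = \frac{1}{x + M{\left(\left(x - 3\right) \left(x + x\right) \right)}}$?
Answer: $\frac{i \sqrt{245832222}}{114} \approx 137.54 i$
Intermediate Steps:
$W{\left(x \right)} = \frac{1}{-4 + x}$ ($W{\left(x \right)} = \frac{1}{x - 4} = \frac{1}{-4 + x}$)
$\sqrt{-18916 + W{\left(118 \right)}} = \sqrt{-18916 + \frac{1}{-4 + 118}} = \sqrt{-18916 + \frac{1}{114}} = \sqrt{- \frac{2156423}{114}} = \frac{i \sqrt{245832222}}{114}$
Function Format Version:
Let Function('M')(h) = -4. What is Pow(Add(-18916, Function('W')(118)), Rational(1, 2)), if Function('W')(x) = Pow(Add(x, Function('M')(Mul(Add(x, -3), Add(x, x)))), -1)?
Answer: Mul(Rational(1, 114), I, Pow(245832222, Rational(1, 2))) ≈ Mul(137.54, I)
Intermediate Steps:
Function('W')(x) = Pow(Add(-4, x), -1) (Function('W')(x) = Pow(Add(x, -4), -1) = Pow(Add(-4, x), -1))
Pow(Add(-18916, Function('W')(118)), Rational(1, 2)) = Pow(Add(-18916, Pow(Add(-4, 118), -1)), Rational(1, 2)) = Pow(Add(-18916, Pow(114, -1)), Rational(1, 2)) = Pow(Add(-18916, Rational(1, 114)), Rational(1, 2)) = Pow(Rational(-2156423, 114), Rational(1, 2)) = Mul(Rational(1, 114), I, Pow(245832222, Rational(1, 2)))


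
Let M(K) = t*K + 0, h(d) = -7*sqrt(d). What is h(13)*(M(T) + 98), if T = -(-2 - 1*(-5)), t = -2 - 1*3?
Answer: -791*sqrt(13) ≈ -2852.0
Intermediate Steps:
t = -5 (t = -2 - 3 = -5)
T = -3 (T = -(-2 + 5) = -1*3 = -3)
M(K) = -5*K (M(K) = -5*K + 0 = -5*K)
h(13)*(M(T) + 98) = (-7*sqrt(13))*(-5*(-3) + 98) = (-7*sqrt(13))*(15 + 98) = -7*sqrt(13)*113 = -791*sqrt(13)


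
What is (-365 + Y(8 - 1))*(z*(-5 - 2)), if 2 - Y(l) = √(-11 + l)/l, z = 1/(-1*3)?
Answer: -847 - 2*I/3 ≈ -847.0 - 0.66667*I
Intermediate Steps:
z = -⅓ (z = 1/(-3) = -⅓ ≈ -0.33333)
Y(l) = 2 - √(-11 + l)/l
(-365 + Y(8 - 1))*(z*(-5 - 2)) = (-365 + (2 - √(-11 + (8 - 1))/(8 - 1)))*(-(-5 - 2)/3) = (-365 + (2 - 1*√(-11 + 7)/7))*(-⅓*(-7)) = (-365 + (2 - 1*⅐*√(-4)))*(7/3) = (-365 + (2 - 1*⅐*2*I))*(7/3) = (-365 + (2 - 2*I/7))*(7/3) = (-363 - 2*I/7)*(7/3) = -847 - 2*I/3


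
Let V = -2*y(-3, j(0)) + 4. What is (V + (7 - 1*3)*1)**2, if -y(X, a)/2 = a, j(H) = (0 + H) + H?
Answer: 64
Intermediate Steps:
j(H) = 2*H (j(H) = H + H = 2*H)
y(X, a) = -2*a
V = 4 (V = -(-4)*2*0 + 4 = -(-4)*0 + 4 = -2*0 + 4 = 0 + 4 = 4)
(V + (7 - 1*3)*1)**2 = (4 + (7 - 1*3)*1)**2 = (4 + (7 - 3)*1)**2 = (4 + 4*1)**2 = (4 + 4)**2 = 8**2 = 64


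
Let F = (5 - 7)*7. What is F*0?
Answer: 0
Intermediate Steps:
F = -14 (F = -2*7 = -14)
F*0 = -14*0 = 0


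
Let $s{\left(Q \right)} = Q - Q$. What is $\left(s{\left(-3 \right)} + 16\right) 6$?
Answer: $96$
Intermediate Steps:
$s{\left(Q \right)} = 0$
$\left(s{\left(-3 \right)} + 16\right) 6 = \left(0 + 16\right) 6 = 16 \cdot 6 = 96$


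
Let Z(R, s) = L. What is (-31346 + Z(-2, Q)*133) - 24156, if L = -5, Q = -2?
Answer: -56167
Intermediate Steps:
Z(R, s) = -5
(-31346 + Z(-2, Q)*133) - 24156 = (-31346 - 5*133) - 24156 = (-31346 - 665) - 24156 = -32011 - 24156 = -56167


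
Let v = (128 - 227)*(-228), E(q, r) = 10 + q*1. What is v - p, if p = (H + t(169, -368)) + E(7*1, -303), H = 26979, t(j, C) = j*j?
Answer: -32985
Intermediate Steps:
t(j, C) = j²
E(q, r) = 10 + q
p = 55557 (p = (26979 + 169²) + (10 + 7*1) = (26979 + 28561) + (10 + 7) = 55540 + 17 = 55557)
v = 22572 (v = -99*(-228) = 22572)
v - p = 22572 - 1*55557 = 22572 - 55557 = -32985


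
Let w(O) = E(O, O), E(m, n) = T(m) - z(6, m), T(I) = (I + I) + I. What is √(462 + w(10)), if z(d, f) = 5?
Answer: √487 ≈ 22.068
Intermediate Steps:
T(I) = 3*I (T(I) = 2*I + I = 3*I)
E(m, n) = -5 + 3*m (E(m, n) = 3*m - 1*5 = 3*m - 5 = -5 + 3*m)
w(O) = -5 + 3*O
√(462 + w(10)) = √(462 + (-5 + 3*10)) = √(462 + (-5 + 30)) = √(462 + 25) = √487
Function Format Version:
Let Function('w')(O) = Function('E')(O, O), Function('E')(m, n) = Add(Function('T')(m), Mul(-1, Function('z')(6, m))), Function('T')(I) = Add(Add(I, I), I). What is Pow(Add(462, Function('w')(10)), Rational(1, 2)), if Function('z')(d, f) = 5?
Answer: Pow(487, Rational(1, 2)) ≈ 22.068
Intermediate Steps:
Function('T')(I) = Mul(3, I) (Function('T')(I) = Add(Mul(2, I), I) = Mul(3, I))
Function('E')(m, n) = Add(-5, Mul(3, m)) (Function('E')(m, n) = Add(Mul(3, m), Mul(-1, 5)) = Add(Mul(3, m), -5) = Add(-5, Mul(3, m)))
Function('w')(O) = Add(-5, Mul(3, O))
Pow(Add(462, Function('w')(10)), Rational(1, 2)) = Pow(Add(462, Add(-5, Mul(3, 10))), Rational(1, 2)) = Pow(Add(462, Add(-5, 30)), Rational(1, 2)) = Pow(Add(462, 25), Rational(1, 2)) = Pow(487, Rational(1, 2))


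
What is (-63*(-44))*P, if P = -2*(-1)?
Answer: 5544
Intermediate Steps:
P = 2
(-63*(-44))*P = -63*(-44)*2 = 2772*2 = 5544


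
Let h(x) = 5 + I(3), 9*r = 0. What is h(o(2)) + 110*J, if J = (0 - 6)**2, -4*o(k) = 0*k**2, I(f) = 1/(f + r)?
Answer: 11896/3 ≈ 3965.3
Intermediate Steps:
r = 0 (r = (1/9)*0 = 0)
I(f) = 1/f (I(f) = 1/(f + 0) = 1/f)
o(k) = 0 (o(k) = -0*k**2 = -1/4*0 = 0)
h(x) = 16/3 (h(x) = 5 + 1/3 = 16/3)
J = 36 (J = (-6)**2 = 36)
h(o(2)) + 110*J = 16/3 + 110*36 = 16/3 + 3960 = 11896/3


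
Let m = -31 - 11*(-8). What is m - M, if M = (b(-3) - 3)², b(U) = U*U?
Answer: 21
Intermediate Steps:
m = 57 (m = -31 + 88 = 57)
b(U) = U²
M = 36 (M = ((-3)² - 3)² = (9 - 3)² = 6² = 36)
m - M = 57 - 1*36 = 57 - 36 = 21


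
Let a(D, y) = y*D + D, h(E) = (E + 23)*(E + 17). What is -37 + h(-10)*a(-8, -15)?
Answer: 10155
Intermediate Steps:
h(E) = (17 + E)*(23 + E) (h(E) = (23 + E)*(17 + E) = (17 + E)*(23 + E))
a(D, y) = D + D*y (a(D, y) = D*y + D = D + D*y)
-37 + h(-10)*a(-8, -15) = -37 + (391 + (-10)² + 40*(-10))*(-8*(1 - 15)) = -37 + (391 + 100 - 400)*(-8*(-14)) = -37 + 91*112 = -37 + 10192 = 10155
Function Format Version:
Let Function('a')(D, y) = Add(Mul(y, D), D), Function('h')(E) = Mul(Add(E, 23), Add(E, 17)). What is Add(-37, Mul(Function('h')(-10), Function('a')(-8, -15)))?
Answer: 10155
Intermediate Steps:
Function('h')(E) = Mul(Add(17, E), Add(23, E)) (Function('h')(E) = Mul(Add(23, E), Add(17, E)) = Mul(Add(17, E), Add(23, E)))
Function('a')(D, y) = Add(D, Mul(D, y)) (Function('a')(D, y) = Add(Mul(D, y), D) = Add(D, Mul(D, y)))
Add(-37, Mul(Function('h')(-10), Function('a')(-8, -15))) = Add(-37, Mul(Add(391, Pow(-10, 2), Mul(40, -10)), Mul(-8, Add(1, -15)))) = Add(-37, Mul(Add(391, 100, -400), Mul(-8, -14))) = Add(-37, Mul(91, 112)) = Add(-37, 10192) = 10155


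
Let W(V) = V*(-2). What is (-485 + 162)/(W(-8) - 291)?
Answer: 323/275 ≈ 1.1745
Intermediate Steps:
W(V) = -2*V
(-485 + 162)/(W(-8) - 291) = (-485 + 162)/(-2*(-8) - 291) = -323/(16 - 291) = -323/(-275) = -323*(-1/275) = 323/275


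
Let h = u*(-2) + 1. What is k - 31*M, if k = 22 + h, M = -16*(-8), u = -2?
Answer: -3941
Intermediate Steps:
h = 5 (h = -2*(-2) + 1 = 4 + 1 = 5)
M = 128
k = 27 (k = 22 + 5 = 27)
k - 31*M = 27 - 31*128 = 27 - 3968 = -3941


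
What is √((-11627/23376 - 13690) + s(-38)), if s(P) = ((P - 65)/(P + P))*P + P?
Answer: I*√470619100959/5844 ≈ 117.39*I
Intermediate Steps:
s(P) = -65/2 + 3*P/2 (s(P) = ((-65 + P)/((2*P)))*P + P = ((-65 + P)*(1/(2*P)))*P + P = ((-65 + P)/(2*P))*P + P = (-65/2 + P/2) + P = -65/2 + 3*P/2)
√((-11627/23376 - 13690) + s(-38)) = √((-11627/23376 - 13690) + (-65/2 + (3/2)*(-38))) = √((-11627*1/23376 - 13690) + (-65/2 - 57)) = √((-11627/23376 - 13690) - 179/2) = √(-320029067/23376 - 179/2) = √(-322121219/23376) = I*√470619100959/5844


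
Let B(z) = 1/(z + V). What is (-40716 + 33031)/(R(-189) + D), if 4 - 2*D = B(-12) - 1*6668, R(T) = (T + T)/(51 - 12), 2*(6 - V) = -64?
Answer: -399620/172967 ≈ -2.3104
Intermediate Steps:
V = 38 (V = 6 - ½*(-64) = 6 + 32 = 38)
B(z) = 1/(38 + z) (B(z) = 1/(z + 38) = 1/(38 + z))
R(T) = 2*T/39 (R(T) = (2*T)/39 = (2*T)*(1/39) = 2*T/39)
D = 173471/52 (D = 2 - (1/(38 - 12) - 1*6668)/2 = 2 - (1/26 - 6668)/2 = 2 - ½*(-173367/26) = 2 + 173367/52 = 173471/52 ≈ 3336.0)
(-40716 + 33031)/(R(-189) + D) = (-40716 + 33031)/((2/39)*(-189) + 173471/52) = -7685/(-126/13 + 173471/52) = -7685/172967/52 = -7685*52/172967 = -399620/172967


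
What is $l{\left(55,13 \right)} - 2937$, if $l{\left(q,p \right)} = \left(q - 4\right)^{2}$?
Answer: $-336$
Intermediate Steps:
$l{\left(q,p \right)} = \left(-4 + q\right)^{2}$
$l{\left(55,13 \right)} - 2937 = \left(-4 + 55\right)^{2} - 2937 = 51^{2} - 2937 = 2601 - 2937 = -336$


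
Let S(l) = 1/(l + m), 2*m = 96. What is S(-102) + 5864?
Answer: 316655/54 ≈ 5864.0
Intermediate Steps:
m = 48 (m = (½)*96 = 48)
S(l) = 1/(48 + l) (S(l) = 1/(l + 48) = 1/(48 + l))
S(-102) + 5864 = 1/(48 - 102) + 5864 = 1/(-54) + 5864 = -1/54 + 5864 = 316655/54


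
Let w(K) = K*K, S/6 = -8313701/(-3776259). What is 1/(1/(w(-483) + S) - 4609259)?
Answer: -293669856019/1353600426883021168 ≈ -2.1695e-7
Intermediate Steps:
S = 16627402/1258753 (S = 6*(-8313701/(-3776259)) = 6*(-8313701*(-1/3776259)) = 6*(8313701/3776259) = 16627402/1258753 ≈ 13.209)
w(K) = K²
1/(1/(w(-483) + S) - 4609259) = 1/(1/((-483)² + 16627402/1258753) - 4609259) = 1/(1/(233289 + 16627402/1258753) - 4609259) = 1/(1/(293669856019/1258753) - 4609259) = 1/(1258753/293669856019 - 4609259) = 1/(-1353600426883021168/293669856019) = -293669856019/1353600426883021168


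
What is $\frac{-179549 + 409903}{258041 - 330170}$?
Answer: $- \frac{230354}{72129} \approx -3.1936$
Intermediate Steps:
$\frac{-179549 + 409903}{258041 - 330170} = \frac{230354}{-72129} = 230354 \left(- \frac{1}{72129}\right) = - \frac{230354}{72129}$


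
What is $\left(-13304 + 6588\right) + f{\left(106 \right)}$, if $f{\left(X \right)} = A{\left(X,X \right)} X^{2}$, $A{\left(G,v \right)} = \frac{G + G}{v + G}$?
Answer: $4520$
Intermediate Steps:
$A{\left(G,v \right)} = \frac{2 G}{G + v}$
$f{\left(X \right)} = X^{2}$ ($f{\left(X \right)} = \frac{2 X}{X + X} X^{2} = \frac{2 X}{2 X} X^{2} = 2 X \frac{1}{2 X} X^{2} = 1 X^{2} = X^{2}$)
$\left(-13304 + 6588\right) + f{\left(106 \right)} = \left(-13304 + 6588\right) + 106^{2} = -6716 + 11236 = 4520$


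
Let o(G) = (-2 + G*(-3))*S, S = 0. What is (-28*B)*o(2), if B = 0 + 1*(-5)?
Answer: 0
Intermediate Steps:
B = -5 (B = 0 - 5 = -5)
o(G) = 0 (o(G) = (-2 + G*(-3))*0 = (-2 - 3*G)*0 = 0)
(-28*B)*o(2) = -28*(-5)*0 = 140*0 = 0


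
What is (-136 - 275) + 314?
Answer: -97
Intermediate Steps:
(-136 - 275) + 314 = -411 + 314 = -97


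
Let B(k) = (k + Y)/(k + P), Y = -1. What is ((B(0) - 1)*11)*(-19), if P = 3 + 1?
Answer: 1045/4 ≈ 261.25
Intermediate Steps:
P = 4
B(k) = (-1 + k)/(4 + k) (B(k) = (k - 1)/(k + 4) = (-1 + k)/(4 + k))
((B(0) - 1)*11)*(-19) = (((-1 + 0)/(4 + 0) - 1)*11)*(-19) = ((-1/4 - 1)*11)*(-19) = (((¼)*(-1) - 1)*11)*(-19) = ((-¼ - 1)*11)*(-19) = -5/4*11*(-19) = -55/4*(-19) = 1045/4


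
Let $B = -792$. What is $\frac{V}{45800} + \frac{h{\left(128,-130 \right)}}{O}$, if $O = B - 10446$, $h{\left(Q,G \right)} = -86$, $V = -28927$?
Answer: $- \frac{160571413}{257350200} \approx -0.62394$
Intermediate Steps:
$O = -11238$ ($O = -792 - 10446 = -11238$)
$\frac{V}{45800} + \frac{h{\left(128,-130 \right)}}{O} = - \frac{28927}{45800} - \frac{86}{-11238} = \left(-28927\right) \frac{1}{45800} - - \frac{43}{5619} = - \frac{28927}{45800} + \frac{43}{5619} = - \frac{160571413}{257350200}$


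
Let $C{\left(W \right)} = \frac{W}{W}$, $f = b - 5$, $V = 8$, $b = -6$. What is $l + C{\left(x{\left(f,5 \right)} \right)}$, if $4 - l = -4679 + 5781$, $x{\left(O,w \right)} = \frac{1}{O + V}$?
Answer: $-1097$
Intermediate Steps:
$f = -11$ ($f = -6 - 5 = -11$)
$x{\left(O,w \right)} = \frac{1}{8 + O}$ ($x{\left(O,w \right)} = \frac{1}{O + 8} = \frac{1}{8 + O}$)
$C{\left(W \right)} = 1$
$l = -1098$ ($l = 4 - \left(-4679 + 5781\right) = 4 - 1102 = -1098$)
$l + C{\left(x{\left(f,5 \right)} \right)} = -1098 + 1 = -1097$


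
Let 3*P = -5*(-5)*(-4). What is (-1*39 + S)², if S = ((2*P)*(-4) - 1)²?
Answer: 403044680164/81 ≈ 4.9759e+9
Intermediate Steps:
P = -100/3 (P = (-5*(-5)*(-4))/3 = (25*(-4))/3 = (⅓)*(-100) = -100/3 ≈ -33.333)
S = 635209/9 (S = ((2*(-100/3))*(-4) - 1)² = (-200/3*(-4) - 1)² = (800/3 - 1)² = (797/3)² = 635209/9 ≈ 70579.)
(-1*39 + S)² = (-1*39 + 635209/9)² = (-39 + 635209/9)² = (634858/9)² = 403044680164/81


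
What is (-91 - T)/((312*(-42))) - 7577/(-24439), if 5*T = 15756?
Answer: 68663513/123172560 ≈ 0.55746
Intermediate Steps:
T = 15756/5 (T = (⅕)*15756 = 15756/5 ≈ 3151.2)
(-91 - T)/((312*(-42))) - 7577/(-24439) = (-91 - 1*15756/5)/((312*(-42))) - 7577/(-24439) = (-91 - 15756/5)/(-13104) - 7577*(-1/24439) = -16211/5*(-1/13104) + 7577/24439 = 1247/5040 + 7577/24439 = 68663513/123172560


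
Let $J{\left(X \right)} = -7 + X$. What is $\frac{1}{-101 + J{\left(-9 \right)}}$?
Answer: $- \frac{1}{117} \approx -0.008547$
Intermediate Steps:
$\frac{1}{-101 + J{\left(-9 \right)}} = \frac{1}{-101 - 16} = \frac{1}{-117} = - \frac{1}{117}$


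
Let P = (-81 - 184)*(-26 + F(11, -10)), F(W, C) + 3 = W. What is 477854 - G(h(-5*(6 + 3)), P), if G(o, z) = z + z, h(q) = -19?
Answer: 468314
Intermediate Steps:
F(W, C) = -3 + W
P = 4770 (P = (-81 - 184)*(-26 + (-3 + 11)) = -265*(-26 + 8) = -265*(-18) = 4770)
G(o, z) = 2*z
477854 - G(h(-5*(6 + 3)), P) = 477854 - 2*4770 = 477854 - 1*9540 = 477854 - 9540 = 468314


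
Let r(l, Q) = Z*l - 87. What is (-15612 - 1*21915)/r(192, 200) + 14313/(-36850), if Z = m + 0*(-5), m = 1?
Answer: -13184503/36850 ≈ -357.79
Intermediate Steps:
Z = 1 (Z = 1 + 0*(-5) = 1 + 0 = 1)
r(l, Q) = -87 + l (r(l, Q) = 1*l - 87 = l - 87 = -87 + l)
(-15612 - 1*21915)/r(192, 200) + 14313/(-36850) = (-15612 - 1*21915)/(-87 + 192) + 14313/(-36850) = (-15612 - 21915)/105 + 14313*(-1/36850) = -37527*1/105 - 14313/36850 = -1787/5 - 14313/36850 = -13184503/36850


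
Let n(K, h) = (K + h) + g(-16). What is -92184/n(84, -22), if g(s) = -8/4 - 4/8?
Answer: -184368/119 ≈ -1549.3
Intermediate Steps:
g(s) = -5/2 (g(s) = -8*¼ - 4*⅛ = -2 - ½ = -5/2)
n(K, h) = -5/2 + K + h (n(K, h) = (K + h) - 5/2 = -5/2 + K + h)
-92184/n(84, -22) = -92184/(-5/2 + 84 - 22) = -92184/119/2 = -92184*2/119 = -184368/119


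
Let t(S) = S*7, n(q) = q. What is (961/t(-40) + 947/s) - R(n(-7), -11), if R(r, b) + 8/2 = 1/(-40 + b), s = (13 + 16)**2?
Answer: 20578309/12009480 ≈ 1.7135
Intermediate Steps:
s = 841 (s = 29**2 = 841)
R(r, b) = -4 + 1/(-40 + b)
t(S) = 7*S
(961/t(-40) + 947/s) - R(n(-7), -11) = (961/((7*(-40))) + 947/841) - (161 - 4*(-11))/(-40 - 11) = (961/(-280) + 947*(1/841)) - (161 + 44)/(-51) = (961*(-1/280) + 947/841) - (-1)*205/51 = (-961/280 + 947/841) - 1*(-205/51) = -543041/235480 + 205/51 = 20578309/12009480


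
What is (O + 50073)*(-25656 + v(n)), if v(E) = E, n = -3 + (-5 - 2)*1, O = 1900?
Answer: -1333939018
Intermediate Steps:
n = -10 (n = -3 - 7*1 = -3 - 7 = -10)
(O + 50073)*(-25656 + v(n)) = (1900 + 50073)*(-25656 - 10) = 51973*(-25666) = -1333939018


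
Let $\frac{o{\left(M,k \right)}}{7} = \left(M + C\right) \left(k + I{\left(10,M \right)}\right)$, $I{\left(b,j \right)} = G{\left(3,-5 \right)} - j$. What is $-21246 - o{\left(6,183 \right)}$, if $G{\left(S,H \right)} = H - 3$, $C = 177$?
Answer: $-237735$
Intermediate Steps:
$G{\left(S,H \right)} = -3 + H$
$I{\left(b,j \right)} = -8 - j$ ($I{\left(b,j \right)} = \left(-3 - 5\right) - j = -8 - j$)
$o{\left(M,k \right)} = 7 \left(177 + M\right) \left(-8 + k - M\right)$ ($o{\left(M,k \right)} = 7 \left(M + 177\right) \left(k - \left(8 + M\right)\right) = 7 \left(177 + M\right) \left(-8 + k - M\right)$)
$-21246 - o{\left(6,183 \right)} = -21246 - \left(-9912 - 7770 - 7 \cdot 6^{2} + 1239 \cdot 183 + 7 \cdot 6 \cdot 183\right) = -21246 - \left(-9912 - 7770 - 252 + 226737 + 7686\right) = -21246 - 216489 = -237735$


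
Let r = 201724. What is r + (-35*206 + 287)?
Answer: 194801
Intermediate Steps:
r + (-35*206 + 287) = 201724 + (-35*206 + 287) = 201724 + (-7210 + 287) = 201724 - 6923 = 194801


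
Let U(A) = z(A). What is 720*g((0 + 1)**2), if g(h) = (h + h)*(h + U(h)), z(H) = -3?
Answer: -2880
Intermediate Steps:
U(A) = -3
g(h) = 2*h*(-3 + h) (g(h) = (h + h)*(h - 3) = (2*h)*(-3 + h) = 2*h*(-3 + h))
720*g((0 + 1)**2) = 720*(2*(0 + 1)**2*(-3 + (0 + 1)**2)) = 720*(2*1**2*(-3 + 1**2)) = 720*(2*1*(-3 + 1)) = 720*(2*1*(-2)) = 720*(-4) = -2880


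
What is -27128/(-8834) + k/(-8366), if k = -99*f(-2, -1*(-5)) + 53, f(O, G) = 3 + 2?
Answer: 57714369/18476311 ≈ 3.1237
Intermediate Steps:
f(O, G) = 5
k = -442 (k = -99*5 + 53 = -495 + 53 = -442)
-27128/(-8834) + k/(-8366) = -27128/(-8834) - 442/(-8366) = -27128*(-1/8834) - 442*(-1/8366) = 13564/4417 + 221/4183 = 57714369/18476311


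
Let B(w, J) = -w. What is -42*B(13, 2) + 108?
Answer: 654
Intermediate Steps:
-42*B(13, 2) + 108 = -(-42)*13 + 108 = -42*(-13) + 108 = 546 + 108 = 654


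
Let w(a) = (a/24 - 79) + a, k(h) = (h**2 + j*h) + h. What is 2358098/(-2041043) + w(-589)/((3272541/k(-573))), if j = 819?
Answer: 3521064206051/122277288792 ≈ 28.796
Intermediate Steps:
k(h) = h**2 + 820*h (k(h) = (h**2 + 819*h) + h = h**2 + 820*h)
w(a) = -79 + 25*a/24 (w(a) = (a*(1/24) - 79) + a = (a/24 - 79) + a = (-79 + a/24) + a = -79 + 25*a/24)
2358098/(-2041043) + w(-589)/((3272541/k(-573))) = 2358098/(-2041043) + (-79 + (25/24)*(-589))/((3272541/((-573*(820 - 573))))) = 2358098*(-1/2041043) + (-79 - 14725/24)/((3272541/((-573*247)))) = -102526/88741 - 16621/(24*(3272541/(-141531))) = -102526/88741 - 16621/(24*(3272541*(-1/141531))) = -102526/88741 - 16621/(24*(-57413/2483)) = -102526/88741 - 16621/24*(-2483/57413) = -102526/88741 + 41269943/1377912 = 3521064206051/122277288792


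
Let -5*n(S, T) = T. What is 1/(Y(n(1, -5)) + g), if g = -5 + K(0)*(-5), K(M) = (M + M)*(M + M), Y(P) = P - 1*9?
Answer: -1/13 ≈ -0.076923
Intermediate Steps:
n(S, T) = -T/5
Y(P) = -9 + P (Y(P) = P - 9 = -9 + P)
K(M) = 4*M² (K(M) = (2*M)*(2*M) = 4*M²)
g = -5 (g = -5 + (4*0²)*(-5) = -5 + (4*0)*(-5) = -5 + 0*(-5) = -5 + 0 = -5)
1/(Y(n(1, -5)) + g) = 1/((-9 - ⅕*(-5)) - 5) = 1/((-9 + 1) - 5) = 1/(-8 - 5) = 1/(-13) = -1/13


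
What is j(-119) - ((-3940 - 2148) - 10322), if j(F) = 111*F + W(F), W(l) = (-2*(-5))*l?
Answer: 2011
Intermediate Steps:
W(l) = 10*l
j(F) = 121*F (j(F) = 111*F + 10*F = 121*F)
j(-119) - ((-3940 - 2148) - 10322) = 121*(-119) - ((-3940 - 2148) - 10322) = -14399 - (-6088 - 10322) = -14399 - 1*(-16410) = -14399 + 16410 = 2011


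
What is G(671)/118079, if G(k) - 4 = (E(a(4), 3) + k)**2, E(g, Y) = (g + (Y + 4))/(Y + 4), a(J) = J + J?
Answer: 22203140/5785871 ≈ 3.8375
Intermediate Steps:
a(J) = 2*J
E(g, Y) = (4 + Y + g)/(4 + Y) (E(g, Y) = (g + (4 + Y))/(4 + Y) = (4 + Y + g)/(4 + Y))
G(k) = 4 + (15/7 + k)**2 (G(k) = 4 + ((4 + 3 + 2*4)/(4 + 3) + k)**2 = 4 + ((4 + 3 + 8)/7 + k)**2 = 4 + ((1/7)*15 + k)**2 = 4 + (15/7 + k)**2)
G(671)/118079 = (4 + (15 + 7*671)**2/49)/118079 = (4 + (15 + 4697)**2/49)*(1/118079) = (4 + (1/49)*4712**2)*(1/118079) = (4 + (1/49)*22202944)*(1/118079) = (4 + 22202944/49)*(1/118079) = (22203140/49)*(1/118079) = 22203140/5785871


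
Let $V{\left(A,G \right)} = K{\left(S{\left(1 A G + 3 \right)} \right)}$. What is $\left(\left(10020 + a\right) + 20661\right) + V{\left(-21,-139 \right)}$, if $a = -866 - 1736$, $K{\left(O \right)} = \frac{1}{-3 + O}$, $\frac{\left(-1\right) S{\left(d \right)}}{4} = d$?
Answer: $\frac{328271588}{11691} \approx 28079.0$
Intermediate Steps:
$S{\left(d \right)} = - 4 d$
$a = -2602$
$V{\left(A,G \right)} = \frac{1}{-15 - 4 A G}$ ($V{\left(A,G \right)} = \frac{1}{-3 - 4 \left(1 A G + 3\right)} = \frac{1}{-3 - 4 \left(A G + 3\right)} = \frac{1}{-3 - 4 \left(3 + A G\right)} = \frac{1}{-3 - \left(12 + 4 A G\right)} = \frac{1}{-15 - 4 A G}$)
$\left(\left(10020 + a\right) + 20661\right) + V{\left(-21,-139 \right)} = \left(\left(10020 - 2602\right) + 20661\right) - \frac{1}{15 + 4 \left(-21\right) \left(-139\right)} = \left(7418 + 20661\right) - \frac{1}{15 + 11676} = 28079 - \frac{1}{11691} = \frac{328271588}{11691}$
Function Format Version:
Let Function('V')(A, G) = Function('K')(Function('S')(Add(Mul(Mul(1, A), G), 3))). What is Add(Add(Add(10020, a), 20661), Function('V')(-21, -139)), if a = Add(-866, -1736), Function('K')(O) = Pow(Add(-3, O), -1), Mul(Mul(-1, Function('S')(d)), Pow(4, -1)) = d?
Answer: Rational(328271588, 11691) ≈ 28079.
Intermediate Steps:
Function('S')(d) = Mul(-4, d)
a = -2602
Function('V')(A, G) = Pow(Add(-15, Mul(-4, A, G)), -1) (Function('V')(A, G) = Pow(Add(-3, Mul(-4, Add(Mul(Mul(1, A), G), 3))), -1) = Pow(Add(-3, Mul(-4, Add(Mul(A, G), 3))), -1) = Pow(Add(-3, Mul(-4, Add(3, Mul(A, G)))), -1) = Pow(Add(-3, Add(-12, Mul(-4, A, G))), -1) = Pow(Add(-15, Mul(-4, A, G)), -1))
Add(Add(Add(10020, a), 20661), Function('V')(-21, -139)) = Add(Add(Add(10020, -2602), 20661), Mul(-1, Pow(Add(15, Mul(4, -21, -139)), -1))) = Add(Add(7418, 20661), Mul(-1, Pow(Add(15, 11676), -1))) = Add(28079, Mul(-1, Pow(11691, -1))) = Add(28079, Mul(-1, Rational(1, 11691))) = Add(28079, Rational(-1, 11691)) = Rational(328271588, 11691)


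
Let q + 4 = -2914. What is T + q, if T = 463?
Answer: -2455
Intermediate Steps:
q = -2918 (q = -4 - 2914 = -2918)
T + q = 463 - 2918 = -2455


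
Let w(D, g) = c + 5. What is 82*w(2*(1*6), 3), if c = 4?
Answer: 738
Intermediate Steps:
w(D, g) = 9 (w(D, g) = 4 + 5 = 9)
82*w(2*(1*6), 3) = 82*9 = 738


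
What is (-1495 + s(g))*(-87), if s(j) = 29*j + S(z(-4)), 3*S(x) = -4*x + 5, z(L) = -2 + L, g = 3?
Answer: 121655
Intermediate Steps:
S(x) = 5/3 - 4*x/3 (S(x) = (-4*x + 5)/3 = (5 - 4*x)/3 = 5/3 - 4*x/3)
s(j) = 29/3 + 29*j (s(j) = 29*j + (5/3 - 4*(-2 - 4)/3) = 29*j + (5/3 - 4/3*(-6)) = 29*j + (5/3 + 8) = 29*j + 29/3 = 29/3 + 29*j)
(-1495 + s(g))*(-87) = (-1495 + (29/3 + 29*3))*(-87) = (-1495 + (29/3 + 87))*(-87) = (-1495 + 290/3)*(-87) = -4195/3*(-87) = 121655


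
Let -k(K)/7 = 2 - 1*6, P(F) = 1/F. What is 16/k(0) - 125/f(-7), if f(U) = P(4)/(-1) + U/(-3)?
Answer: -416/7 ≈ -59.429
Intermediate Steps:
P(F) = 1/F
f(U) = -1/4 - U/3 (f(U) = 1/(4*(-1)) + U/(-3) = (1/4)*(-1) + U*(-1/3) = -1/4 - U/3)
k(K) = 28 (k(K) = -7*(2 - 1*6) = -7*(2 - 6) = -7*(-4) = 28)
16/k(0) - 125/f(-7) = 16/28 - 125/(-1/4 - 1/3*(-7)) = 16*(1/28) - 125/(-1/4 + 7/3) = 4/7 - 125/25/12 = 4/7 - 125*12/25 = 4/7 - 60 = -416/7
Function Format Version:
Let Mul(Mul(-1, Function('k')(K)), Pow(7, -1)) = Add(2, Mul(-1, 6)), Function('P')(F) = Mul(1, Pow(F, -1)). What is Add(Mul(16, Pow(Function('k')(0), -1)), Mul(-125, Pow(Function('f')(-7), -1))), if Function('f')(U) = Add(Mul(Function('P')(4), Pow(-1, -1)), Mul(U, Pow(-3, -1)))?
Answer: Rational(-416, 7) ≈ -59.429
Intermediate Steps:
Function('P')(F) = Pow(F, -1)
Function('f')(U) = Add(Rational(-1, 4), Mul(Rational(-1, 3), U)) (Function('f')(U) = Add(Mul(Pow(4, -1), Pow(-1, -1)), Mul(U, Pow(-3, -1))) = Add(Mul(Rational(1, 4), -1), Mul(U, Rational(-1, 3))) = Add(Rational(-1, 4), Mul(Rational(-1, 3), U)))
Function('k')(K) = 28 (Function('k')(K) = Mul(-7, Add(2, Mul(-1, 6))) = Mul(-7, Add(2, -6)) = Mul(-7, -4) = 28)
Add(Mul(16, Pow(Function('k')(0), -1)), Mul(-125, Pow(Function('f')(-7), -1))) = Add(Mul(16, Pow(28, -1)), Mul(-125, Pow(Add(Rational(-1, 4), Mul(Rational(-1, 3), -7)), -1))) = Add(Mul(16, Rational(1, 28)), Mul(-125, Pow(Add(Rational(-1, 4), Rational(7, 3)), -1))) = Add(Rational(4, 7), Mul(-125, Pow(Rational(25, 12), -1))) = Add(Rational(4, 7), Mul(-125, Rational(12, 25))) = Add(Rational(4, 7), -60) = Rational(-416, 7)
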